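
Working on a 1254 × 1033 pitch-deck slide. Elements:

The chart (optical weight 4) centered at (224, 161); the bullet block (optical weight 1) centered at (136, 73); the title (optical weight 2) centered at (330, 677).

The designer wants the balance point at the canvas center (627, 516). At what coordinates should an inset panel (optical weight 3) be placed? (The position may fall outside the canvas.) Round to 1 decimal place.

After adding the inset panel, total weight = 4 + 1 + 2 + 3 = 10.
x: target moment 10×627 = 6270; current 4·224 + 1·136 + 2·330 = 1692; the inset panel supplies 4578, so x = 4578/3 ≈ 1526.00.
y: target moment 10×516 = 5160; current 4·161 + 1·73 + 2·677 = 2071; the inset panel supplies 3089, so y = 3089/3 ≈ 1029.67.

(1526.0, 1029.7)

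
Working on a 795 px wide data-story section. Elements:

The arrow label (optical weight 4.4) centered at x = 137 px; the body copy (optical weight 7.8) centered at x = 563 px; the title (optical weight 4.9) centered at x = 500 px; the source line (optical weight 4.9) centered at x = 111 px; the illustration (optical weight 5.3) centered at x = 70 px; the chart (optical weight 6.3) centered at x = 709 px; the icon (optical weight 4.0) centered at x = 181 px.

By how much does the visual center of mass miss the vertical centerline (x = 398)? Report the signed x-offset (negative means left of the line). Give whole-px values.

≈ -38 px

Σw = 4.4 + 7.8 + 4.9 + 4.9 + 5.3 + 6.3 + 4.0 = 37.6.
Σw·x = 13549.8; x̄ = 13549.8/37.6 ≈ 360.37.
Against x = 398, that's 360.37 − 398 = -37.63.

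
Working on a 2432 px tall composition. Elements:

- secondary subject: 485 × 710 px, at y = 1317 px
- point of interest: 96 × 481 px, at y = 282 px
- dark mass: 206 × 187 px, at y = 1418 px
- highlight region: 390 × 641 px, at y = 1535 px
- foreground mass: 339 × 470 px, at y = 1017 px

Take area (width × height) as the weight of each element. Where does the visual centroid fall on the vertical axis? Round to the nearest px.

y ≈ 1273

Areas: secondary subject 485·710 = 344350, point of interest 96·481 = 46176, dark mass 206·187 = 38522, highlight region 390·641 = 249990, foreground mass 339·470 = 159330. Total weight = 838368.
y: (344350·1317 + 46176·282 + 38522·1418 + 249990·1535 + 159330·1017) / 838368 = 1066928038 / 838368 ≈ 1272.62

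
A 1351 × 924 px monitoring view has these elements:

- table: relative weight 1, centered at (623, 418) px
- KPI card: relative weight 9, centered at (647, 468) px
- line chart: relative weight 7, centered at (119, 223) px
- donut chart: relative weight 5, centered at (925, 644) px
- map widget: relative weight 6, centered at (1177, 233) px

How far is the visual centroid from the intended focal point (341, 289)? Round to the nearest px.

≈ 350 px

Weights sum to 1 + 9 + 7 + 5 + 6 = 28.
x-moment: 1·623 + 9·647 + 7·119 + 5·925 + 6·1177 = 18966; centroid 18966/28 ≈ 677.36.
y-moment: 1·418 + 9·468 + 7·223 + 5·644 + 6·233 = 10809; centroid 10809/28 ≈ 386.04.
From (341, 289): dx = 336.36, dy = 97.04, so the distance is √(dx²+dy²) ≈ 350.07.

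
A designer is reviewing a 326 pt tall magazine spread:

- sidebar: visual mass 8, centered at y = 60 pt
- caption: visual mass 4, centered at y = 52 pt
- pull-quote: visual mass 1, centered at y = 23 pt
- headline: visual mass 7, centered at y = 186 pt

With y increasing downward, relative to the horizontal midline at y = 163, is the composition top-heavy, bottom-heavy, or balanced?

top-heavy

Σw = 8 + 4 + 1 + 7 = 20.
Σw·y = 8·60 + 4·52 + 1·23 + 7·186 = 2013, so ȳ = 2013/20 ≈ 100.65.
100.7 lies above (smaller y than) the midline 163, so the layout is top-heavy.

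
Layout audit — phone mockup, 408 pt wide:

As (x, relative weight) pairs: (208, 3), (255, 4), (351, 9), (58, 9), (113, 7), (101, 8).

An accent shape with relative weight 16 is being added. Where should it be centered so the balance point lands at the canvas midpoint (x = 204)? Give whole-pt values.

New total weight: (3 + 4 + 9 + 9 + 7 + 8) + 16 = 56.
x: need Σw·x = 56·204 = 11424. Existing = 3·208 + 4·255 + 9·351 + 9·58 + 7·113 + 8·101 = 6924. Remainder 4500 / 16 ≈ 281.25.

x ≈ 281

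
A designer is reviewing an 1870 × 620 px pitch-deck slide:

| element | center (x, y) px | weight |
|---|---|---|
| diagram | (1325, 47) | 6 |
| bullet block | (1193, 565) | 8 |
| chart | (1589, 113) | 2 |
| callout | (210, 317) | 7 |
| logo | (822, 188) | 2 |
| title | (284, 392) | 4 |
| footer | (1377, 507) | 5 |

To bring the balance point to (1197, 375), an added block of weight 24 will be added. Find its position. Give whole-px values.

After adding the added block, total weight = 6 + 8 + 2 + 7 + 2 + 4 + 5 + 24 = 58.
x: need Σw·x = 58·1197 = 69426. Existing = 6·1325 + 8·1193 + 2·1589 + 7·210 + 2·822 + 4·284 + 5·1377 = 31807. Remainder 37619 / 24 ≈ 1567.46.
y: need Σw·y = 58·375 = 21750. Existing = 6·47 + 8·565 + 2·113 + 7·317 + 2·188 + 4·392 + 5·507 = 11726. Remainder 10024 / 24 ≈ 417.67.

(1567, 418)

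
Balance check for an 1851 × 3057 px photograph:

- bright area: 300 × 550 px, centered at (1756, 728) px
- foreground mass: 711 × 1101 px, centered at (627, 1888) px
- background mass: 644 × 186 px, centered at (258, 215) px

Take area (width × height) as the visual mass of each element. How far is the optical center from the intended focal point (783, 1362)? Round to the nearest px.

≈ 161 px

Areas → weights: bright area 300·550 = 165000, foreground mass 711·1101 = 782811, background mass 644·186 = 119784; Σw = 1067595.
Σw·x = 165000·1756 + 782811·627 + 119784·258 = 811466769, so x̄ = 811466769/1067595 ≈ 760.09.
Σw·y = 165000·728 + 782811·1888 + 119784·215 = 1623820728, so ȳ = 1623820728/1067595 ≈ 1521.01.
From (783, 1362): dx = -22.91, dy = 159.01, so the distance is √(dx²+dy²) ≈ 160.65.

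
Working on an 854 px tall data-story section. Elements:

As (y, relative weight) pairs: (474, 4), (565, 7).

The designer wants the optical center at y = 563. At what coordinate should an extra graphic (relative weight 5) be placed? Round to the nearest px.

y ≈ 631

After adding the extra graphic, total weight = 4 + 7 + 5 = 16.
y: target moment 16×563 = 9008; current 4·474 + 7·565 = 5851; the extra graphic supplies 3157, so y = 3157/5 ≈ 631.40.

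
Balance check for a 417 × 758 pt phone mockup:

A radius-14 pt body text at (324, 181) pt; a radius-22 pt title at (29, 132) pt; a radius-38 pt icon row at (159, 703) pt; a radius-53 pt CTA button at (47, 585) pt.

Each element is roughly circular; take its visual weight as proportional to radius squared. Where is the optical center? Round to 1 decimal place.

(89.0, 559.0)

r² weights: body text 14² = 196, title 22² = 484, icon row 38² = 1444, CTA button 53² = 2809. Total = 4933.
Σw·x = 196·324 + 484·29 + 1444·159 + 2809·47 = 439159, so x̄ = 439159/4933 ≈ 89.02.
Σw·y = 196·181 + 484·132 + 1444·703 + 2809·585 = 2757761, so ȳ = 2757761/4933 ≈ 559.04.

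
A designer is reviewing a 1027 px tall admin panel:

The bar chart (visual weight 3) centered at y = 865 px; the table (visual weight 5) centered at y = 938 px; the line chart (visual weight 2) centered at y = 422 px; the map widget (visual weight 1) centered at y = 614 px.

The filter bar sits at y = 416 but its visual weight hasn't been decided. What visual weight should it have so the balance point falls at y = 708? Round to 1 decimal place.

w ≈ 3.3

Fixed elements: Σw = 3 + 5 + 2 + 1 = 11, Σw·y = 3·865 + 5·938 + 2·422 + 1·614 = 8743.
Balance at y = 708 requires (8743 + w·416) / (11 + w) = 708.
So w = (708·11 − 8743)/(416 − 708) = -955/-292 ≈ 3.27.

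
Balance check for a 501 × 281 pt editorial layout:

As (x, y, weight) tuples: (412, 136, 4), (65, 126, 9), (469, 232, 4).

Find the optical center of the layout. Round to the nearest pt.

Weights sum to 4 + 9 + 4 = 17.
x-moment: 4·412 + 9·65 + 4·469 = 4109; centroid 4109/17 ≈ 241.71.
y-moment: 4·136 + 9·126 + 4·232 = 2606; centroid 2606/17 ≈ 153.29.

(242, 153)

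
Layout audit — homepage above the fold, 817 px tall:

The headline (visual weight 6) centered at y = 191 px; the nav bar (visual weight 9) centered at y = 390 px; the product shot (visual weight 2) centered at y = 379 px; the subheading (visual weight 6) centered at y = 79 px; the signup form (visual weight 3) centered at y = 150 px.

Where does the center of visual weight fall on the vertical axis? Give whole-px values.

y ≈ 244

Σw = 6 + 9 + 2 + 6 + 3 = 26.
y: (6·191 + 9·390 + 2·379 + 6·79 + 3·150) / 26 = 6338 / 26 ≈ 243.77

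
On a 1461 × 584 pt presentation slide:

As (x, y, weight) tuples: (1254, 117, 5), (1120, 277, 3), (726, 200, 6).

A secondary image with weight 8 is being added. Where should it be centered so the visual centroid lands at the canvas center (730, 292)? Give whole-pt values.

(259, 476)

After adding the secondary image, total weight = 5 + 3 + 6 + 8 = 22.
x: need Σw·x = 22·730 = 16060. Existing = 5·1254 + 3·1120 + 6·726 = 13986. Remainder 2074 / 8 ≈ 259.25.
y: need Σw·y = 22·292 = 6424. Existing = 5·117 + 3·277 + 6·200 = 2616. Remainder 3808 / 8 ≈ 476.00.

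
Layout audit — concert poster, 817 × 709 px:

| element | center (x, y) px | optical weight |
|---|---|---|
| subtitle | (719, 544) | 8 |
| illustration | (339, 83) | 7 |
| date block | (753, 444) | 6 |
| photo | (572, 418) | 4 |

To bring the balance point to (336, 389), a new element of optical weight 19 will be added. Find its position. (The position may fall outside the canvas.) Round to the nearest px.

(-8, 413)

After adding the new element, total weight = 8 + 7 + 6 + 4 + 19 = 44.
x: target moment 44×336 = 14784; current 8·719 + 7·339 + 6·753 + 4·572 = 14931; the new element supplies -147, so x = -147/19 ≈ -7.74.
y: target moment 44×389 = 17116; current 8·544 + 7·83 + 6·444 + 4·418 = 9269; the new element supplies 7847, so y = 7847/19 ≈ 413.00.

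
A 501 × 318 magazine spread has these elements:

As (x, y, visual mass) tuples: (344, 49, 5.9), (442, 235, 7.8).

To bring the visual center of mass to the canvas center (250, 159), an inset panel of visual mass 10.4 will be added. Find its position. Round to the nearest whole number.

(53, 164)

New total weight: (5.9 + 7.8) + 10.4 = 24.1.
x: need Σw·x = 24.1·250 = 6025.0. Existing = 5.9·344 + 7.8·442 = 5477.2. Remainder 547.8 / 10.4 ≈ 52.67.
y: need Σw·y = 24.1·159 = 3831.9. Existing = 5.9·49 + 7.8·235 = 2122.1. Remainder 1709.8 / 10.4 ≈ 164.40.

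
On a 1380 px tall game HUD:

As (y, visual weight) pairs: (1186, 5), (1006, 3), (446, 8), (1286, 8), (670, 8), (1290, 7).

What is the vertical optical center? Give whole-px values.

y ≈ 954

Σw = 5 + 3 + 8 + 8 + 8 + 7 = 39.
y: moment 37194 / weight 39 ≈ 953.69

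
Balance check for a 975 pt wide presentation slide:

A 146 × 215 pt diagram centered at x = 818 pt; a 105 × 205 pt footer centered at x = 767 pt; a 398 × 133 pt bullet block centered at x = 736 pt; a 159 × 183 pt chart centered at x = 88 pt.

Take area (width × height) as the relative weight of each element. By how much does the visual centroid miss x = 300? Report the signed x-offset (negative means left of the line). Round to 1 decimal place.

≈ 320.3 pt

Areas → weights: diagram 146·215 = 31390, footer 105·205 = 21525, bullet block 398·133 = 52934, chart 159·183 = 29097; Σw = 134946.
Σw·x = 31390·818 + 21525·767 + 52934·736 + 29097·88 = 83706655, so x̄ = 83706655/134946 ≈ 620.30.
Against x = 300, that's 620.30 − 300 = 320.30.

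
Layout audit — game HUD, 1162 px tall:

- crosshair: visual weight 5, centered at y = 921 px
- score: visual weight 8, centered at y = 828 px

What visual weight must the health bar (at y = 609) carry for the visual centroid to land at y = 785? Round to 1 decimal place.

w ≈ 5.8

Existing Σw = 13 (5 + 8); existing moment 5·921 + 8·828 = 11229.
Set Σw·y/Σw = 785: (11229 + 609w) = 785·(13 + w).
Solving: w = (785·13 − 11229) / (609 − 785) = -1024 / -176 ≈ 5.82.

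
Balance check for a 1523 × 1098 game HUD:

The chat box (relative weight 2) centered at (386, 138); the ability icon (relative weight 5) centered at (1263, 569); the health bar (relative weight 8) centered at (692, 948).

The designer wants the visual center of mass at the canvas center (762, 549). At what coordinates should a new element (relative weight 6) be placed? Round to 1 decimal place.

With the new element, Σw becomes 2 + 5 + 8 + 6 = 21.
x: target moment 21×762 = 16002; current 2·386 + 5·1263 + 8·692 = 12623; the new element supplies 3379, so x = 3379/6 ≈ 563.17.
y: target moment 21×549 = 11529; current 2·138 + 5·569 + 8·948 = 10705; the new element supplies 824, so y = 824/6 ≈ 137.33.

(563.2, 137.3)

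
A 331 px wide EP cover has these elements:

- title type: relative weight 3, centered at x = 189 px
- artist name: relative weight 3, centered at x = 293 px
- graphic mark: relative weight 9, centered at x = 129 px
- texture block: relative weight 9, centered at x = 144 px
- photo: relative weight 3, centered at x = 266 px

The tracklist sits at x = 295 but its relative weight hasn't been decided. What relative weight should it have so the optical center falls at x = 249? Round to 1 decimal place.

Fixed elements: Σw = 3 + 3 + 9 + 9 + 3 = 27, Σw·x = 3·189 + 3·293 + 9·129 + 9·144 + 3·266 = 4701.
For the centroid to hit 249: (4701 + w·295) / (27 + w) = 249.
Solving: w = (249·27 − 4701) / (295 − 249) = 2022 / 46 ≈ 43.96.

w ≈ 44.0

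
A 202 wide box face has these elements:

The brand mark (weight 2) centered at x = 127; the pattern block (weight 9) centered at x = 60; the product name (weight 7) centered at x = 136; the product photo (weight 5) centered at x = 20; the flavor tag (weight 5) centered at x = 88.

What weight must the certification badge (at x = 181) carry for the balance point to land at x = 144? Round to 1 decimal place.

w ≈ 47.2

Existing Σw = 28 (2 + 9 + 7 + 5 + 5); existing moment 2·127 + 9·60 + 7·136 + 5·20 + 5·88 = 2286.
For the centroid to hit 144: (2286 + w·181) / (28 + w) = 144.
So w = (144·28 − 2286)/(181 − 144) = 1746/37 ≈ 47.19.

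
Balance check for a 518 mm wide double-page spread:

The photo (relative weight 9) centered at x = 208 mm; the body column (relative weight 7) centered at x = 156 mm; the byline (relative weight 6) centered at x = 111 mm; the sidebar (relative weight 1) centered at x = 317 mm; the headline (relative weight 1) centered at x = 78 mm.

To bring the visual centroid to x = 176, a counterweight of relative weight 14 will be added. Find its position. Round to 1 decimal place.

x ≈ 190.2

With the counterweight, Σw becomes 9 + 7 + 6 + 1 + 1 + 14 = 38.
x: need Σw·x = 38·176 = 6688. Existing = 9·208 + 7·156 + 6·111 + 1·317 + 1·78 = 4025. Remainder 2663 / 14 ≈ 190.21.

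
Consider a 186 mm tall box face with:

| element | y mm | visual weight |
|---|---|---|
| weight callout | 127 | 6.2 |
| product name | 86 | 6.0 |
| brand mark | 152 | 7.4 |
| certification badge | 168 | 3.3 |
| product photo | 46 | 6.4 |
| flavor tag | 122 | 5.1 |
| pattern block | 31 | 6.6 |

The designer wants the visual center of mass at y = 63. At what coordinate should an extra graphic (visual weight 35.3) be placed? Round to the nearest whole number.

After adding the extra graphic, total weight = 6.2 + 6.0 + 7.4 + 3.3 + 6.4 + 5.1 + 6.6 + 35.3 = 76.3.
y: need Σw·y = 76.3·63 = 4806.9. Existing = 6.2·127 + 6.0·86 + 7.4·152 + 3.3·168 + 6.4·46 + 5.1·122 + 6.6·31 = 4103.8. Remainder 703.1 / 35.3 ≈ 19.92.

y ≈ 20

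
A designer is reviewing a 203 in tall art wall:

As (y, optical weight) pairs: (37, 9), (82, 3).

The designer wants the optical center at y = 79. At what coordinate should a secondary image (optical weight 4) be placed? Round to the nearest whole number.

New total weight: (9 + 3) + 4 = 16.
Along y: (579 + 4·y) / 16 = 79 (existing moment 9·37 + 3·82 = 579) ⇒ y = (1264 − 579) / 4 ≈ 171.25.

y ≈ 171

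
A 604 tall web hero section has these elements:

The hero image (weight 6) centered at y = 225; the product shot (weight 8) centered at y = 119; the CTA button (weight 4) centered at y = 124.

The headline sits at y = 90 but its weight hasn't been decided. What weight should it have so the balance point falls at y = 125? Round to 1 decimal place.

Existing Σw = 18 (6 + 8 + 4); existing moment 6·225 + 8·119 + 4·124 = 2798.
For the centroid to hit 125: (2798 + w·90) / (18 + w) = 125.
Rearranging, w·(90 − 125) = 125·18 − 2798 = -548, so w ≈ -548/-35 = 15.66.

w ≈ 15.7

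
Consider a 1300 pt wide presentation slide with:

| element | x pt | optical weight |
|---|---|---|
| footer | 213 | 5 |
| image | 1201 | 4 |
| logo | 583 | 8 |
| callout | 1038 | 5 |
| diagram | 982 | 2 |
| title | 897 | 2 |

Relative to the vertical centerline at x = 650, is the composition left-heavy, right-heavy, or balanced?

right-heavy

Σw = 5 + 4 + 8 + 5 + 2 + 2 = 26.
x: moment 19481 / weight 26 ≈ 749.27
749.3 vs midline 650 → right-heavy.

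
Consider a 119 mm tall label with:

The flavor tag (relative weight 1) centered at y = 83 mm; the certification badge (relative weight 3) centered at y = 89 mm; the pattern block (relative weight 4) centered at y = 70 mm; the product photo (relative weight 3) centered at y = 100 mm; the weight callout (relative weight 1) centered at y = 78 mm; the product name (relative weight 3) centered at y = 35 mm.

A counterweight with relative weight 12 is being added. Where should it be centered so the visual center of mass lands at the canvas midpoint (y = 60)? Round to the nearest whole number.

y ≈ 42

With the counterweight, Σw becomes 1 + 3 + 4 + 3 + 1 + 3 + 12 = 27.
y: target moment 27×60 = 1620; current 1·83 + 3·89 + 4·70 + 3·100 + 1·78 + 3·35 = 1113; the counterweight supplies 507, so y = 507/12 ≈ 42.25.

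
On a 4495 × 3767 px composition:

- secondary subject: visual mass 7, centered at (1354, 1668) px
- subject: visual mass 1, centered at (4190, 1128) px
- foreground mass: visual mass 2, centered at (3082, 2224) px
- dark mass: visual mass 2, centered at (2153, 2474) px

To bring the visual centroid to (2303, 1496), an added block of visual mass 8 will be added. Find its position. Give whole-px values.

(2740, 965)

After adding the added block, total weight = 7 + 1 + 2 + 2 + 8 = 20.
Along x: (24138 + 8·x) / 20 = 2303 (existing moment 7·1354 + 1·4190 + 2·3082 + 2·2153 = 24138) ⇒ x = (46060 − 24138) / 8 ≈ 2740.25.
Along y: (22200 + 8·y) / 20 = 1496 (existing moment 7·1668 + 1·1128 + 2·2224 + 2·2474 = 22200) ⇒ y = (29920 − 22200) / 8 ≈ 965.00.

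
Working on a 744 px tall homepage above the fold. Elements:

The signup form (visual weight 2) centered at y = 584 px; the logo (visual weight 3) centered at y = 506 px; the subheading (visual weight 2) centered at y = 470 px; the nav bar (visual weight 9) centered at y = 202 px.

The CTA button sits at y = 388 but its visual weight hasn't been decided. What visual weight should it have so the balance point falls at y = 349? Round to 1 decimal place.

Known weights sum to 2 + 3 + 2 + 9 = 16; their moment is 2·584 + 3·506 + 2·470 + 9·202 = 5444.
For the centroid to hit 349: (5444 + w·388) / (16 + w) = 349.
Rearranging, w·(388 − 349) = 349·16 − 5444 = 140, so w ≈ 140/39 = 3.59.

w ≈ 3.6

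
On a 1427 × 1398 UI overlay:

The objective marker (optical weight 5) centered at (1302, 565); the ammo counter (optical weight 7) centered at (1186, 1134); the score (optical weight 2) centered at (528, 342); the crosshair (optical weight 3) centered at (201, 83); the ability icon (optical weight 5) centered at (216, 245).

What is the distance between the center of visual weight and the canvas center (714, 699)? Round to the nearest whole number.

Weights sum to 5 + 7 + 2 + 3 + 5 = 22.
x: (5·1302 + 7·1186 + 2·528 + 3·201 + 5·216) / 22 = 17551 / 22 ≈ 797.77
y: (5·565 + 7·1134 + 2·342 + 3·83 + 5·245) / 22 = 12921 / 22 ≈ 587.32
From (714, 699): dx = 83.77, dy = -111.68, so the distance is √(dx²+dy²) ≈ 139.61.

≈ 140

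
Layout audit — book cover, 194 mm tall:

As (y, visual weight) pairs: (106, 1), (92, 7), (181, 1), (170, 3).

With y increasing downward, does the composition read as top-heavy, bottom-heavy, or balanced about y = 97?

Σw = 1 + 7 + 1 + 3 = 12.
y: (1·106 + 7·92 + 1·181 + 3·170) / 12 = 1441 / 12 ≈ 120.08
120.1 lies below (larger y than) the midline 97, so the layout is bottom-heavy.

bottom-heavy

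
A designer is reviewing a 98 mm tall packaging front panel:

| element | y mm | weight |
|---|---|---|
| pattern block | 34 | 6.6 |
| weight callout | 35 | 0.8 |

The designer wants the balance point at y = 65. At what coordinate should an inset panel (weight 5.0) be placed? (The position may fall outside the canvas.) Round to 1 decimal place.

y ≈ 110.7

After adding the inset panel, total weight = 6.6 + 0.8 + 5.0 = 12.4.
y: target moment 12.4×65 = 806.0; current 6.6·34 + 0.8·35 = 252.4; the inset panel supplies 553.6, so y = 553.6/5.0 ≈ 110.72.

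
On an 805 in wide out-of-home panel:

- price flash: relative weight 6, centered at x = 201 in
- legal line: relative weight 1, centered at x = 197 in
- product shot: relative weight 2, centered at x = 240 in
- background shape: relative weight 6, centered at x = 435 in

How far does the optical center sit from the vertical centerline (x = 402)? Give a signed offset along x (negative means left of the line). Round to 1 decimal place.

≈ -102.5 in

Total weight = 6 + 1 + 2 + 6 = 15.
x-moment: 6·201 + 1·197 + 2·240 + 6·435 = 4493; centroid 4493/15 ≈ 299.53.
Offset from x = 402: 299.53 − 402 ≈ -102.47.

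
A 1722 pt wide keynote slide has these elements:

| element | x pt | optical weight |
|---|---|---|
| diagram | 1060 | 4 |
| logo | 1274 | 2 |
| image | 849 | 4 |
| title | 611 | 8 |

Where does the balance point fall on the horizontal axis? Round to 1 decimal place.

Σw = 4 + 2 + 4 + 8 = 18.
x-moment: 4·1060 + 2·1274 + 4·849 + 8·611 = 15072; centroid 15072/18 ≈ 837.33.

x ≈ 837.3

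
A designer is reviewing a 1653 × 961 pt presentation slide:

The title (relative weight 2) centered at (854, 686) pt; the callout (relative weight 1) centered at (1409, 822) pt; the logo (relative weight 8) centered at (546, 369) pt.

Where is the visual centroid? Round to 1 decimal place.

Σw = 2 + 1 + 8 = 11.
x: (2·854 + 1·1409 + 8·546) / 11 = 7485 / 11 ≈ 680.45
y: (2·686 + 1·822 + 8·369) / 11 = 5146 / 11 ≈ 467.82

(680.5, 467.8)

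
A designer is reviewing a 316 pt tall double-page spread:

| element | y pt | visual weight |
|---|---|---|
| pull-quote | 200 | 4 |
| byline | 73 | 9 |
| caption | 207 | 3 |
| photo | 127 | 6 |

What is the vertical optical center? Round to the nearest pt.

y ≈ 129

Σw = 4 + 9 + 3 + 6 = 22.
y: (4·200 + 9·73 + 3·207 + 6·127) / 22 = 2840 / 22 ≈ 129.09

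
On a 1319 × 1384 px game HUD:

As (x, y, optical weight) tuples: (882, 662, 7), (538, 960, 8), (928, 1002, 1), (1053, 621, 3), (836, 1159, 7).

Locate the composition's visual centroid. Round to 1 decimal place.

(785.3, 895.8)

Σw = 7 + 8 + 1 + 3 + 7 = 26.
x-moment: 7·882 + 8·538 + 1·928 + 3·1053 + 7·836 = 20417; centroid 20417/26 ≈ 785.27.
y-moment: 7·662 + 8·960 + 1·1002 + 3·621 + 7·1159 = 23292; centroid 23292/26 ≈ 895.85.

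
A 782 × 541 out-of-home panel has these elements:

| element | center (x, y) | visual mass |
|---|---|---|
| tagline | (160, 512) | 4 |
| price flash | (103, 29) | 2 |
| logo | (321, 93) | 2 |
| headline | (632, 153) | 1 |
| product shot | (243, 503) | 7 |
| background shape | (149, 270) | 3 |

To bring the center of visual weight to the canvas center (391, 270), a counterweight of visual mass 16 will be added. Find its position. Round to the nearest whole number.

(589, 167)

After adding the counterweight, total weight = 4 + 2 + 2 + 1 + 7 + 3 + 16 = 35.
Along x: (4268 + 16·x) / 35 = 391 (existing moment 4·160 + 2·103 + 2·321 + 1·632 + 7·243 + 3·149 = 4268) ⇒ x = (13685 − 4268) / 16 ≈ 588.56.
Along y: (6776 + 16·y) / 35 = 270 (existing moment 4·512 + 2·29 + 2·93 + 1·153 + 7·503 + 3·270 = 6776) ⇒ y = (9450 − 6776) / 16 ≈ 167.12.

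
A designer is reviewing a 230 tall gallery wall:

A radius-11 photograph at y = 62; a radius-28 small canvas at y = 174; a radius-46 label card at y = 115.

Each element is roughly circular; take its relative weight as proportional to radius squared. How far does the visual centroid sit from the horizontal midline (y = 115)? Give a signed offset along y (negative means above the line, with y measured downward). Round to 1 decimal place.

≈ 13.2

r² weights: photograph 11² = 121, small canvas 28² = 784, label card 46² = 2116. Total = 3021.
y-moment: 121·62 + 784·174 + 2116·115 = 387258; centroid 387258/3021 ≈ 128.19.
Offset from y = 115: 128.19 − 115 ≈ 13.19.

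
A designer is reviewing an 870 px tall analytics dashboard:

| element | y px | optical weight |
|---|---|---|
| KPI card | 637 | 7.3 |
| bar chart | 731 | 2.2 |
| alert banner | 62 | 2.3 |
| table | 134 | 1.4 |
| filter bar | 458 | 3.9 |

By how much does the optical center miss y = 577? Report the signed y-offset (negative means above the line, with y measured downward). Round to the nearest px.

Weights sum to 7.3 + 2.2 + 2.3 + 1.4 + 3.9 = 17.1.
Σw·y = 7.3·637 + 2.2·731 + 2.3·62 + 1.4·134 + 3.9·458 = 8374.7, so ȳ = 8374.7/17.1 ≈ 489.75.
Offset from y = 577: 489.75 − 577 ≈ -87.25.

≈ -87 px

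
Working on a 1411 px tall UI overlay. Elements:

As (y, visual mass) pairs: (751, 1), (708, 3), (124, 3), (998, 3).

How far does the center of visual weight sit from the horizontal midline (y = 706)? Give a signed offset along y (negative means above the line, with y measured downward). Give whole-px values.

Weights sum to 1 + 3 + 3 + 3 = 10.
y-moment: 1·751 + 3·708 + 3·124 + 3·998 = 6241; centroid 6241/10 ≈ 624.10.
Offset from y = 706: 624.10 − 706 ≈ -81.90.

≈ -82 px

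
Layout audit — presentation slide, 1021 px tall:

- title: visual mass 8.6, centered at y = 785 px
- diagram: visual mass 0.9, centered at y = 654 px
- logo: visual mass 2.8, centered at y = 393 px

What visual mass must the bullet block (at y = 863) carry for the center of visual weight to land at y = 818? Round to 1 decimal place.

w ≈ 36.0

Fixed elements: Σw = 8.6 + 0.9 + 2.8 = 12.3, Σw·y = 8.6·785 + 0.9·654 + 2.8·393 = 8440.0.
Set Σw·y/Σw = 818: (8440.0 + 863w) = 818·(12.3 + w).
Solving: w = (818·12.3 − 8440.0) / (863 − 818) = 1621.4 / 45 ≈ 36.03.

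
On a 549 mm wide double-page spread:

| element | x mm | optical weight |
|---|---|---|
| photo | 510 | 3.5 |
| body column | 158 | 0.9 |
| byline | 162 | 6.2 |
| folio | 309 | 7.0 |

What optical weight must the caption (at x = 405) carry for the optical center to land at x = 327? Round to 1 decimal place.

Known weights sum to 3.5 + 0.9 + 6.2 + 7.0 = 17.6; their moment is 3.5·510 + 0.9·158 + 6.2·162 + 7.0·309 = 5094.6.
For the centroid to hit 327: (5094.6 + w·405) / (17.6 + w) = 327.
Rearranging, w·(405 − 327) = 327·17.6 − 5094.6 = 660.6, so w ≈ 660.6/78 = 8.47.

w ≈ 8.5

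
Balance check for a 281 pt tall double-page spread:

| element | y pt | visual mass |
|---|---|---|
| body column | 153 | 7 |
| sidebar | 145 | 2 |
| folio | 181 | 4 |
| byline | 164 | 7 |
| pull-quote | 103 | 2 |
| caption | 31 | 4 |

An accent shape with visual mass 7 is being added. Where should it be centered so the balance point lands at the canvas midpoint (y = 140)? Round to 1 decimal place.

With the accent shape, Σw becomes 7 + 2 + 4 + 7 + 2 + 4 + 7 = 33.
y: target moment 33×140 = 4620; current 7·153 + 2·145 + 4·181 + 7·164 + 2·103 + 4·31 = 3563; the accent shape supplies 1057, so y = 1057/7 ≈ 151.00.

y ≈ 151.0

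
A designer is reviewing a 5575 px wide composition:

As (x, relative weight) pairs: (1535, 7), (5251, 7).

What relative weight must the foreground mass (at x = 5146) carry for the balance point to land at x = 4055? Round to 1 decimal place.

w ≈ 8.5

Existing Σw = 14 (7 + 7); existing moment 7·1535 + 7·5251 = 47502.
For the centroid to hit 4055: (47502 + w·5146) / (14 + w) = 4055.
Rearranging, w·(5146 − 4055) = 4055·14 − 47502 = 9268, so w ≈ 9268/1091 = 8.49.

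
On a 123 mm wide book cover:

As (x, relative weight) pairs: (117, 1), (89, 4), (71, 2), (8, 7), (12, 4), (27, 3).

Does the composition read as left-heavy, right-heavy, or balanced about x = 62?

Σw = 1 + 4 + 2 + 7 + 4 + 3 = 21.
x: (1·117 + 4·89 + 2·71 + 7·8 + 4·12 + 3·27) / 21 = 800 / 21 ≈ 38.10
Since 38.1 is left of 62, the composition reads left-heavy.

left-heavy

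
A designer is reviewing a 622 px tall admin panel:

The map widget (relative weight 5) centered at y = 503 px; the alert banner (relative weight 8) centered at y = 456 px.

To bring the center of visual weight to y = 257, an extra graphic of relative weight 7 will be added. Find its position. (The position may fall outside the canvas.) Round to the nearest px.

y ≈ -146

After adding the extra graphic, total weight = 5 + 8 + 7 = 20.
y: need Σw·y = 20·257 = 5140. Existing = 5·503 + 8·456 = 6163. Remainder -1023 / 7 ≈ -146.14.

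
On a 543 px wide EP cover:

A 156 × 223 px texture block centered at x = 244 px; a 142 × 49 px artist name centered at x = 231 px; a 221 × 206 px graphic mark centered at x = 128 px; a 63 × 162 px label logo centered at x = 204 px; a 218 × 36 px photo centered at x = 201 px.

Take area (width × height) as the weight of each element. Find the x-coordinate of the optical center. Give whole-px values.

Areas → weights: texture block 156·223 = 34788, artist name 142·49 = 6958, graphic mark 221·206 = 45526, label logo 63·162 = 10206, photo 218·36 = 7848; Σw = 105326.
Σw·x = 34788·244 + 6958·231 + 45526·128 + 10206·204 + 7848·201 = 19582370, so x̄ = 19582370/105326 ≈ 185.92.

x ≈ 186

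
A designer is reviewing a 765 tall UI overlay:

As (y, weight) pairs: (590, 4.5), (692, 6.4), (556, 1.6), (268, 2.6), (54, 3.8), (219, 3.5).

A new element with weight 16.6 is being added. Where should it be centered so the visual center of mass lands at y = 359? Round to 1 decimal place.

After adding the new element, total weight = 4.5 + 6.4 + 1.6 + 2.6 + 3.8 + 3.5 + 16.6 = 39.0.
Along y: (9641.9 + 16.6·y) / 39.0 = 359 (existing moment 4.5·590 + 6.4·692 + 1.6·556 + 2.6·268 + 3.8·54 + 3.5·219 = 9641.9) ⇒ y = (14001.0 − 9641.9) / 16.6 ≈ 262.60.

y ≈ 262.6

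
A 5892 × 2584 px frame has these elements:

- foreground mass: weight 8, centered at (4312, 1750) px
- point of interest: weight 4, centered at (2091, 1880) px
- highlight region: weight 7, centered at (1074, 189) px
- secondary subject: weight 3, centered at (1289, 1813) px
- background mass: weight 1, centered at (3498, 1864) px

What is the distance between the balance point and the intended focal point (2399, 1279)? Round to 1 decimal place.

≈ 116.0 px

Total weight = 8 + 4 + 7 + 3 + 1 = 23.
x: (8·4312 + 4·2091 + 7·1074 + 3·1289 + 1·3498) / 23 = 57743 / 23 ≈ 2510.57
y: (8·1750 + 4·1880 + 7·189 + 3·1813 + 1·1864) / 23 = 30146 / 23 ≈ 1310.70
Offset from (2399, 1279): Δx ≈ 111.57, Δy ≈ 31.70; distance = √(Δx² + Δy²) ≈ 115.98.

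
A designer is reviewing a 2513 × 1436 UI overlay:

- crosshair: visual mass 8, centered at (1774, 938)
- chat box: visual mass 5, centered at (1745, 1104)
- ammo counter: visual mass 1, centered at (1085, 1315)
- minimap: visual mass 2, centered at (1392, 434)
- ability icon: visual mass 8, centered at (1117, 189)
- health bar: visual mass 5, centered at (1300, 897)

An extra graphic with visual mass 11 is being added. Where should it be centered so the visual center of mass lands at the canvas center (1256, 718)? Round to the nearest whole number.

(729, 683)

With the extra graphic, Σw becomes 8 + 5 + 1 + 2 + 8 + 5 + 11 = 40.
x: need Σw·x = 40·1256 = 50240. Existing = 8·1774 + 5·1745 + 1·1085 + 2·1392 + 8·1117 + 5·1300 = 42222. Remainder 8018 / 11 ≈ 728.91.
y: need Σw·y = 40·718 = 28720. Existing = 8·938 + 5·1104 + 1·1315 + 2·434 + 8·189 + 5·897 = 21204. Remainder 7516 / 11 ≈ 683.27.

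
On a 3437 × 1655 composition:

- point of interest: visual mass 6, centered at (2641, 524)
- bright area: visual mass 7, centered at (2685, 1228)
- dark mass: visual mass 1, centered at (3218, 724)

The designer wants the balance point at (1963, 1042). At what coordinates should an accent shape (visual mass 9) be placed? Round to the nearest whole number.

(810, 1278)

After adding the accent shape, total weight = 6 + 7 + 1 + 9 = 23.
x: need Σw·x = 23·1963 = 45149. Existing = 6·2641 + 7·2685 + 1·3218 = 37859. Remainder 7290 / 9 ≈ 810.00.
y: need Σw·y = 23·1042 = 23966. Existing = 6·524 + 7·1228 + 1·724 = 12464. Remainder 11502 / 9 ≈ 1278.00.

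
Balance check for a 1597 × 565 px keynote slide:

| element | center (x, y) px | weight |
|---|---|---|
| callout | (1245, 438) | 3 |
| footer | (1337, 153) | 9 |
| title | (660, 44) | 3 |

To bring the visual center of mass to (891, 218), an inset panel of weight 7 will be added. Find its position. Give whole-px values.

After adding the inset panel, total weight = 3 + 9 + 3 + 7 = 22.
x: need Σw·x = 22·891 = 19602. Existing = 3·1245 + 9·1337 + 3·660 = 17748. Remainder 1854 / 7 ≈ 264.86.
y: need Σw·y = 22·218 = 4796. Existing = 3·438 + 9·153 + 3·44 = 2823. Remainder 1973 / 7 ≈ 281.86.

(265, 282)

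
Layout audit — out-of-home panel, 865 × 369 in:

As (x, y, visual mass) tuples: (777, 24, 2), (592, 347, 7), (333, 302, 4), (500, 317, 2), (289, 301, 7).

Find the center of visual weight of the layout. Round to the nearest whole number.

(457, 292)

Σw = 2 + 7 + 4 + 2 + 7 = 22.
x-moment: 2·777 + 7·592 + 4·333 + 2·500 + 7·289 = 10053; centroid 10053/22 ≈ 456.95.
y-moment: 2·24 + 7·347 + 4·302 + 2·317 + 7·301 = 6426; centroid 6426/22 ≈ 292.09.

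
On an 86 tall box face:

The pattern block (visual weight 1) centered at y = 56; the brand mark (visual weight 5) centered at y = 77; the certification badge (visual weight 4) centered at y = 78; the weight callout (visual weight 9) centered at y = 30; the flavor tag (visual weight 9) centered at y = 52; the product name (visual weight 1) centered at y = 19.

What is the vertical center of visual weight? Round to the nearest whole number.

y ≈ 52

Total weight = 1 + 5 + 4 + 9 + 9 + 1 = 29.
Σw·y = 1·56 + 5·77 + 4·78 + 9·30 + 9·52 + 1·19 = 1510, so ȳ = 1510/29 ≈ 52.07.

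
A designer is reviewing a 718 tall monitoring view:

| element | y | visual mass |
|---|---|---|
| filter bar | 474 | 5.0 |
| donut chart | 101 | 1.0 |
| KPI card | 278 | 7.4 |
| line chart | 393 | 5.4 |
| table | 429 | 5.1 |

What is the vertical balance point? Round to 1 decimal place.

Weights sum to 5.0 + 1.0 + 7.4 + 5.4 + 5.1 = 23.9.
y: (5.0·474 + 1.0·101 + 7.4·278 + 5.4·393 + 5.1·429) / 23.9 = 8838.3 / 23.9 ≈ 369.80

y ≈ 369.8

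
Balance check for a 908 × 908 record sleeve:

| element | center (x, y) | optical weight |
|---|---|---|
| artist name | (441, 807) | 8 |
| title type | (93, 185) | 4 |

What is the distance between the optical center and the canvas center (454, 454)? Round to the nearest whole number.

≈ 195

Weights sum to 8 + 4 = 12.
x-moment: 8·441 + 4·93 = 3900; centroid 3900/12 ≈ 325.00.
y-moment: 8·807 + 4·185 = 7196; centroid 7196/12 ≈ 599.67.
From (454, 454): dx = -129.00, dy = 145.67, so the distance is √(dx²+dy²) ≈ 194.58.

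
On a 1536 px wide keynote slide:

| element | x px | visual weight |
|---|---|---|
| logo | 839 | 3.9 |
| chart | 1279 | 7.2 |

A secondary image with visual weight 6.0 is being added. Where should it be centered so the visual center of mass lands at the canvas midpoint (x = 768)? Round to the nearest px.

x ≈ 109

New total weight: (3.9 + 7.2) + 6.0 = 17.1.
x: need Σw·x = 17.1·768 = 13132.8. Existing = 3.9·839 + 7.2·1279 = 12480.9. Remainder 651.9 / 6.0 ≈ 108.65.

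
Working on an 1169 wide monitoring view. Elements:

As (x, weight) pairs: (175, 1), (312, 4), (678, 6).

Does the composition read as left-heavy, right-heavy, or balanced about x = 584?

left-heavy

Σw = 1 + 4 + 6 = 11.
x-moment: 1·175 + 4·312 + 6·678 = 5491; centroid 5491/11 ≈ 499.18.
499.2 vs midline 584 → left-heavy.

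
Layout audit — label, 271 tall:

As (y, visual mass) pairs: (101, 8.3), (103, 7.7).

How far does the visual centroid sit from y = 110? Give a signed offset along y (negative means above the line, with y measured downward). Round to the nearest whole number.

Weights sum to 8.3 + 7.7 = 16.0.
y: (8.3·101 + 7.7·103) / 16.0 = 1631.4 / 16.0 ≈ 101.96
Difference: 101.96 − 110 ≈ -8.04.

≈ -8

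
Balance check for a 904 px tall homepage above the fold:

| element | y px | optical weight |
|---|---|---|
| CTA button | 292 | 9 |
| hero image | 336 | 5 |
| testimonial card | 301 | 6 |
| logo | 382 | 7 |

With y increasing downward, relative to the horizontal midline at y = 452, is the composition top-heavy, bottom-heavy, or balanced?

Total weight = 9 + 5 + 6 + 7 = 27.
y-moment: 9·292 + 5·336 + 6·301 + 7·382 = 8788; centroid 8788/27 ≈ 325.48.
325.5 lies above (smaller y than) the midline 452, so the layout is top-heavy.

top-heavy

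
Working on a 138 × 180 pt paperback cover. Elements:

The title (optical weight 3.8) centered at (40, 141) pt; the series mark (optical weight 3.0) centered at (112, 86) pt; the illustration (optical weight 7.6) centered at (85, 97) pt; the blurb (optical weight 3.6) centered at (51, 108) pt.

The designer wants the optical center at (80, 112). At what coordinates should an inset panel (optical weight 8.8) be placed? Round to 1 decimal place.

With the inset panel, Σw becomes 3.8 + 3.0 + 7.6 + 3.6 + 8.8 = 26.8.
x: target moment 26.8×80 = 2144.0; current 3.8·40 + 3.0·112 + 7.6·85 + 3.6·51 = 1317.6; the inset panel supplies 826.4, so x = 826.4/8.8 ≈ 93.91.
y: target moment 26.8×112 = 3001.6; current 3.8·141 + 3.0·86 + 7.6·97 + 3.6·108 = 1919.8; the inset panel supplies 1081.8, so y = 1081.8/8.8 ≈ 122.93.

(93.9, 122.9)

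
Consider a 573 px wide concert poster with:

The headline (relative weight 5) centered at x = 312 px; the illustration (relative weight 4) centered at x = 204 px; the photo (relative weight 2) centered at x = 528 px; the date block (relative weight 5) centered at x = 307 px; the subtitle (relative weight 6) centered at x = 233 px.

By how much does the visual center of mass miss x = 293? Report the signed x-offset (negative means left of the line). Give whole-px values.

≈ -4 px

Σw = 5 + 4 + 2 + 5 + 6 = 22.
Σw·x = 5·312 + 4·204 + 2·528 + 5·307 + 6·233 = 6365, so x̄ = 6365/22 ≈ 289.32.
Offset from x = 293: 289.32 − 293 ≈ -3.68.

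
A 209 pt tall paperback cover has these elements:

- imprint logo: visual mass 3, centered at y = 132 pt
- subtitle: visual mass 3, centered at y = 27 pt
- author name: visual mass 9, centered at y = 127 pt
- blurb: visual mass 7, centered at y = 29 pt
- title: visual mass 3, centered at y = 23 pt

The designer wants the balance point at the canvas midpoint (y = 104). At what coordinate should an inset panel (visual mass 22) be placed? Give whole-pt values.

y ≈ 136

With the inset panel, Σw becomes 3 + 3 + 9 + 7 + 3 + 22 = 47.
Along y: (1892 + 22·y) / 47 = 104 (existing moment 3·132 + 3·27 + 9·127 + 7·29 + 3·23 = 1892) ⇒ y = (4888 − 1892) / 22 ≈ 136.18.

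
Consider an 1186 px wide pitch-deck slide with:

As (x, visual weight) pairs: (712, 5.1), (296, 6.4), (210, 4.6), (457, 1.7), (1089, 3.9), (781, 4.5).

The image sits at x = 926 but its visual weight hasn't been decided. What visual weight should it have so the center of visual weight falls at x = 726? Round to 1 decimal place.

Existing Σw = 26.2 (5.1 + 6.4 + 4.6 + 1.7 + 3.9 + 4.5); existing moment 5.1·712 + 6.4·296 + 4.6·210 + 1.7·457 + 3.9·1089 + 4.5·781 = 15030.1.
For the centroid to hit 726: (15030.1 + w·926) / (26.2 + w) = 726.
Solving: w = (726·26.2 − 15030.1) / (926 − 726) = 3991.1 / 200 ≈ 19.96.

w ≈ 20.0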